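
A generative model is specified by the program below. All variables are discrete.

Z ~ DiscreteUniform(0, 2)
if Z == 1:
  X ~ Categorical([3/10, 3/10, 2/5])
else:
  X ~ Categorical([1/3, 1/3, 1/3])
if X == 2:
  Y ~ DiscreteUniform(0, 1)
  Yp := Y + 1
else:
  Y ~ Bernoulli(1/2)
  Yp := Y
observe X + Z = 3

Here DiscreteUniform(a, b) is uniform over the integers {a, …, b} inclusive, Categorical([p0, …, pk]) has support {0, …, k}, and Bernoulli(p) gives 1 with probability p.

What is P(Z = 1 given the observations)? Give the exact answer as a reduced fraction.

P(Z = 1 | obs) = 6/11

Enumerate traces; 4 have nonzero weight after conditioning:
  (Z=1, X=2, Y=0) weight 1/15
  (Z=1, X=2, Y=1) weight 1/15
  (Z=2, X=1, Y=0) weight 1/18
  (Z=2, X=1, Y=1) weight 1/18
Group by Z:
  weight(Z=1) = 2/15
  weight(Z=2) = 1/9
Total weight = 2/15 + 1/9 = 11/45
P(Z=1 | obs) = 2/15 / 11/45 = 6/11
P(Z=2 | obs) = 1/9 / 11/45 = 5/11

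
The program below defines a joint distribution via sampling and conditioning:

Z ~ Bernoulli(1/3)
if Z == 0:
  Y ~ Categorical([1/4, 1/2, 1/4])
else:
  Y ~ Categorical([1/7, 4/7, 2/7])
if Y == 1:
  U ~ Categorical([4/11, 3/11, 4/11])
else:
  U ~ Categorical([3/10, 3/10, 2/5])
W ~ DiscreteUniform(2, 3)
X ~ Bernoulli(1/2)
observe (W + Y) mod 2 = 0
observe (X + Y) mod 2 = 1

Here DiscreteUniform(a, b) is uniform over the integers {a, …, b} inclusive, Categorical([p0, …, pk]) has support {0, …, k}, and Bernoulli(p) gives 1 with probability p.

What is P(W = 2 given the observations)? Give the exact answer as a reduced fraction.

Enumerate traces; 18 have nonzero weight after conditioning:
  (Z=0, Y=0, U=0, W=2, X=1) weight 1/80
  (Z=0, Y=0, U=1, W=2, X=1) weight 1/80
  (Z=0, Y=0, U=2, W=2, X=1) weight 1/60
  (Z=0, Y=1, U=0, W=3, X=0) weight 1/33
  (Z=0, Y=1, U=1, W=3, X=0) weight 1/44
  (Z=0, Y=1, U=2, W=3, X=0) weight 1/33
  (Z=0, Y=2, U=0, W=2, X=1) weight 1/80
  (Z=0, Y=2, U=1, W=2, X=1) weight 1/80
  … 10 more
Group by W:
  weight(W=2) = 5/42
  weight(W=3) = 11/84
Total weight = 5/42 + 11/84 = 1/4
P(W=2 | obs) = 5/42 / 1/4 = 10/21
P(W=3 | obs) = 11/84 / 1/4 = 11/21

P(W = 2 | obs) = 10/21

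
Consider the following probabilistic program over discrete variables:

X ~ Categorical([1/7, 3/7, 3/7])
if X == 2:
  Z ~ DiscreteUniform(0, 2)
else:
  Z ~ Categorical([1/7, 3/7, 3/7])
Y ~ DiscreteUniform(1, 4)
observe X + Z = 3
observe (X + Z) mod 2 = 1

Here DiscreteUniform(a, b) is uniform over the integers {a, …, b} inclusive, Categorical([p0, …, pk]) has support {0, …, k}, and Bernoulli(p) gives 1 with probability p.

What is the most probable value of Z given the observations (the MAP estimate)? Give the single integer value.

argmax_v P(Z = v | obs) = 2

Enumerate traces; 8 have nonzero weight after conditioning:
  (X=1, Z=2, Y=1) weight 9/196
  (X=1, Z=2, Y=2) weight 9/196
  (X=1, Z=2, Y=3) weight 9/196
  (X=1, Z=2, Y=4) weight 9/196
  (X=2, Z=1, Y=1) weight 1/28
  (X=2, Z=1, Y=2) weight 1/28
  (X=2, Z=1, Y=3) weight 1/28
  (X=2, Z=1, Y=4) weight 1/28
Group by Z:
  weight(Z=1) = 1/7
  weight(Z=2) = 9/49
Total weight = 1/7 + 9/49 = 16/49
P(Z=1 | obs) = 1/7 / 16/49 = 7/16
P(Z=2 | obs) = 9/49 / 16/49 = 9/16
argmax = 2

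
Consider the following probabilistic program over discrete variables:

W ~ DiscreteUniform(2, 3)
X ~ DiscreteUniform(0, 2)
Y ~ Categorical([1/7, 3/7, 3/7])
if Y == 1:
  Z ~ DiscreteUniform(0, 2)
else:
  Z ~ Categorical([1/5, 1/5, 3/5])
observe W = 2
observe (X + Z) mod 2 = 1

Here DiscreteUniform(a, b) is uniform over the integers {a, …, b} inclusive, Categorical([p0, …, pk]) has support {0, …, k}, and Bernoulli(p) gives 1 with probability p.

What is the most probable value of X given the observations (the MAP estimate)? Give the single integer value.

Enumerate traces; 12 have nonzero weight after conditioning:
  (W=2, X=0, Y=0, Z=1) weight 1/210
  (W=2, X=0, Y=1, Z=1) weight 1/42
  (W=2, X=0, Y=2, Z=1) weight 1/70
  (W=2, X=1, Y=0, Z=0) weight 1/210
  (W=2, X=1, Y=0, Z=2) weight 1/70
  (W=2, X=1, Y=1, Z=0) weight 1/42
  (W=2, X=1, Y=1, Z=2) weight 1/42
  (W=2, X=1, Y=2, Z=0) weight 1/70
  (W=2, X=2, Y=0, Z=1) weight 1/210
  … 3 more
Group by X:
  weight(X=0) = 3/70
  weight(X=1) = 13/105
  weight(X=2) = 3/70
Total weight = 3/70 + 13/105 + 3/70 = 22/105
P(X=0 | obs) = 3/70 / 22/105 = 9/44
P(X=1 | obs) = 13/105 / 22/105 = 13/22
P(X=2 | obs) = 3/70 / 22/105 = 9/44
argmax = 1

argmax_v P(X = v | obs) = 1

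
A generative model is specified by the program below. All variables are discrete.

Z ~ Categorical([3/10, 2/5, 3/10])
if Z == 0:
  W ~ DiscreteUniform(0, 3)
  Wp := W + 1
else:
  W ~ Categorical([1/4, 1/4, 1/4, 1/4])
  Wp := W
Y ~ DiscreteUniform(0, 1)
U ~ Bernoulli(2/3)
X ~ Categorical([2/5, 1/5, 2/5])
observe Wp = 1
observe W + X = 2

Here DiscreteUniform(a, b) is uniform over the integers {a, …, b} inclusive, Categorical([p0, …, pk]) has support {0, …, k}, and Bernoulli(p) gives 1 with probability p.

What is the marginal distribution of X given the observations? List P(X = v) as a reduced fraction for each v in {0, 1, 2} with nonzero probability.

P(X=1) = 7/13, P(X=2) = 6/13

Enumerate traces; 12 have nonzero weight after conditioning:
  (Z=0, W=0, Y=0, U=0, X=2) weight 1/200
  (Z=0, W=0, Y=0, U=1, X=2) weight 1/100
  (Z=0, W=0, Y=1, U=0, X=2) weight 1/200
  (Z=0, W=0, Y=1, U=1, X=2) weight 1/100
  (Z=1, W=1, Y=0, U=0, X=1) weight 1/300
  (Z=1, W=1, Y=0, U=1, X=1) weight 1/150
  (Z=1, W=1, Y=1, U=0, X=1) weight 1/300
  (Z=1, W=1, Y=1, U=1, X=1) weight 1/150
  … 4 more
Group by X:
  weight(X=1) = 7/200
  weight(X=2) = 3/100
Total weight = 7/200 + 3/100 = 13/200
P(X=1 | obs) = 7/200 / 13/200 = 7/13
P(X=2 | obs) = 3/100 / 13/200 = 6/13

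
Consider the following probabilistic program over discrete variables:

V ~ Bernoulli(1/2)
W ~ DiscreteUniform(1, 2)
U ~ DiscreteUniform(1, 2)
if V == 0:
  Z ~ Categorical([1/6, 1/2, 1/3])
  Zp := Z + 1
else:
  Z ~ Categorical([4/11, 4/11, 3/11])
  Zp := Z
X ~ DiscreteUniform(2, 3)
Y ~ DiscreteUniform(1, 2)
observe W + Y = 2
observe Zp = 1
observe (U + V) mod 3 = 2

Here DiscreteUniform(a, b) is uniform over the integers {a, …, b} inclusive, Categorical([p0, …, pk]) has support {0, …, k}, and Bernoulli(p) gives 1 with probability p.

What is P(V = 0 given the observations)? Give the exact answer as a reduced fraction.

P(V = 0 | obs) = 11/35

Enumerate traces; 4 have nonzero weight after conditioning:
  (V=0, W=1, U=2, Z=0, X=2, Y=1) weight 1/192
  (V=0, W=1, U=2, Z=0, X=3, Y=1) weight 1/192
  (V=1, W=1, U=1, Z=1, X=2, Y=1) weight 1/88
  (V=1, W=1, U=1, Z=1, X=3, Y=1) weight 1/88
Group by V:
  weight(V=0) = 1/96
  weight(V=1) = 1/44
Total weight = 1/96 + 1/44 = 35/1056
P(V=0 | obs) = 1/96 / 35/1056 = 11/35
P(V=1 | obs) = 1/44 / 35/1056 = 24/35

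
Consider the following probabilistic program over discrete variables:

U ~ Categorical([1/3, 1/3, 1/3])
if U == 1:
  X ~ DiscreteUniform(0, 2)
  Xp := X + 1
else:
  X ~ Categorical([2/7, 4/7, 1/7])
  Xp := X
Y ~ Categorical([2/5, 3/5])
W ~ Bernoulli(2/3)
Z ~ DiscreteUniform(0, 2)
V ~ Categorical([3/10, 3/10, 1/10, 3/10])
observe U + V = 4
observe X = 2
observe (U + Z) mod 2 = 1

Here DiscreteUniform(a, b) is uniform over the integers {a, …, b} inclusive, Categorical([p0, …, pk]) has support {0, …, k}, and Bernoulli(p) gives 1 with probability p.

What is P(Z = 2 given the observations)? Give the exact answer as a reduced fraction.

Enumerate traces; 12 have nonzero weight after conditioning:
  (U=1, X=2, Y=0, W=0, Z=0, V=3) weight 1/675
  (U=1, X=2, Y=0, W=0, Z=2, V=3) weight 1/675
  (U=1, X=2, Y=0, W=1, Z=0, V=3) weight 2/675
  (U=1, X=2, Y=0, W=1, Z=2, V=3) weight 2/675
  (U=1, X=2, Y=1, W=0, Z=0, V=3) weight 1/450
  (U=1, X=2, Y=1, W=0, Z=2, V=3) weight 1/450
  (U=1, X=2, Y=1, W=1, Z=0, V=3) weight 1/225
  (U=1, X=2, Y=1, W=1, Z=2, V=3) weight 1/225
  (U=2, X=2, Y=0, W=0, Z=1, V=2) weight 1/4725
  … 3 more
Group by Z:
  weight(Z=0) = 1/90
  weight(Z=1) = 1/630
  weight(Z=2) = 1/90
Total weight = 1/90 + 1/630 + 1/90 = 1/42
P(Z=0 | obs) = 1/90 / 1/42 = 7/15
P(Z=1 | obs) = 1/630 / 1/42 = 1/15
P(Z=2 | obs) = 1/90 / 1/42 = 7/15

P(Z = 2 | obs) = 7/15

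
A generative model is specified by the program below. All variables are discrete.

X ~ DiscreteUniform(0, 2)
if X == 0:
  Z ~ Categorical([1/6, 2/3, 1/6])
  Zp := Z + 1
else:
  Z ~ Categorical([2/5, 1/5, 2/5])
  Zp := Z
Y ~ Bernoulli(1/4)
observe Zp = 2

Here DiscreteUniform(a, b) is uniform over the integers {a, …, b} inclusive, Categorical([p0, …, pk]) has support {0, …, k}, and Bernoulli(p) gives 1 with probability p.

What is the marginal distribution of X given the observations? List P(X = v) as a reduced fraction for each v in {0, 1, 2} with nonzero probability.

Enumerate traces; 6 have nonzero weight after conditioning:
  (X=0, Z=1, Y=0) weight 1/6
  (X=0, Z=1, Y=1) weight 1/18
  (X=1, Z=2, Y=0) weight 1/10
  (X=1, Z=2, Y=1) weight 1/30
  (X=2, Z=2, Y=0) weight 1/10
  (X=2, Z=2, Y=1) weight 1/30
Group by X:
  weight(X=0) = 2/9
  weight(X=1) = 2/15
  weight(X=2) = 2/15
Total weight = 2/9 + 2/15 + 2/15 = 22/45
P(X=0 | obs) = 2/9 / 22/45 = 5/11
P(X=1 | obs) = 2/15 / 22/45 = 3/11
P(X=2 | obs) = 2/15 / 22/45 = 3/11

P(X=0) = 5/11, P(X=1) = 3/11, P(X=2) = 3/11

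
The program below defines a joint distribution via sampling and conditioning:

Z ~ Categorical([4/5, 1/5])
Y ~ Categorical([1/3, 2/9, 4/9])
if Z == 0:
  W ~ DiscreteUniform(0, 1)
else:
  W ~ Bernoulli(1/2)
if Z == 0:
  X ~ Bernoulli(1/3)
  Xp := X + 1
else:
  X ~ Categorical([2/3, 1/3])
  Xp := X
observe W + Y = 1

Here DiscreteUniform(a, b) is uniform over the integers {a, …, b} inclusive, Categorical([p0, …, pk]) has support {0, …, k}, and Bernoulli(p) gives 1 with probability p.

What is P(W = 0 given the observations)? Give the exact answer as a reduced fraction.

Enumerate traces; 8 have nonzero weight after conditioning:
  (Z=0, Y=0, W=1, X=0) weight 4/45
  (Z=0, Y=0, W=1, X=1) weight 2/45
  (Z=0, Y=1, W=0, X=0) weight 8/135
  (Z=0, Y=1, W=0, X=1) weight 4/135
  (Z=1, Y=0, W=1, X=0) weight 1/45
  (Z=1, Y=0, W=1, X=1) weight 1/90
  (Z=1, Y=1, W=0, X=0) weight 2/135
  (Z=1, Y=1, W=0, X=1) weight 1/135
Group by W:
  weight(W=0) = 1/9
  weight(W=1) = 1/6
Total weight = 1/9 + 1/6 = 5/18
P(W=0 | obs) = 1/9 / 5/18 = 2/5
P(W=1 | obs) = 1/6 / 5/18 = 3/5

P(W = 0 | obs) = 2/5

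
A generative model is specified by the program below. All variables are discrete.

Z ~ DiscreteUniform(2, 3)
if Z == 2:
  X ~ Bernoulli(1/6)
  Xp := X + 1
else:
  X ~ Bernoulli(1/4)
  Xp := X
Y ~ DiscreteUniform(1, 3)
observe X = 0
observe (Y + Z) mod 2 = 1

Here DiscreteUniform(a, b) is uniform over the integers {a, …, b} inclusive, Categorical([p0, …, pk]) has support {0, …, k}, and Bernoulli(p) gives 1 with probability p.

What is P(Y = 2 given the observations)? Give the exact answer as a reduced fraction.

P(Y = 2 | obs) = 9/29

Enumerate traces; 3 have nonzero weight after conditioning:
  (Z=2, X=0, Y=1) weight 5/36
  (Z=2, X=0, Y=3) weight 5/36
  (Z=3, X=0, Y=2) weight 1/8
Group by Y:
  weight(Y=1) = 5/36
  weight(Y=2) = 1/8
  weight(Y=3) = 5/36
Total weight = 5/36 + 1/8 + 5/36 = 29/72
P(Y=1 | obs) = 5/36 / 29/72 = 10/29
P(Y=2 | obs) = 1/8 / 29/72 = 9/29
P(Y=3 | obs) = 5/36 / 29/72 = 10/29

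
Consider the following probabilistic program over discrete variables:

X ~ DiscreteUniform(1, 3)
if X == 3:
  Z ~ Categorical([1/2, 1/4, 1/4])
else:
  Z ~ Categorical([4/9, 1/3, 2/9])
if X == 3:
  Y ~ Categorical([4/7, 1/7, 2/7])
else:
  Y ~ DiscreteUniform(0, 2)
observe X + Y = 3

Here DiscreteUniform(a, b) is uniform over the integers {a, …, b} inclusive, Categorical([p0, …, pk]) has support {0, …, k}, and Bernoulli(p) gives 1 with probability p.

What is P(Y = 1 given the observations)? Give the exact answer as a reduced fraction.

P(Y = 1 | obs) = 7/26

Enumerate traces; 9 have nonzero weight after conditioning:
  (X=1, Z=0, Y=2) weight 4/81
  (X=1, Z=1, Y=2) weight 1/27
  (X=1, Z=2, Y=2) weight 2/81
  (X=2, Z=0, Y=1) weight 4/81
  (X=2, Z=1, Y=1) weight 1/27
  (X=2, Z=2, Y=1) weight 2/81
  (X=3, Z=0, Y=0) weight 2/21
  (X=3, Z=1, Y=0) weight 1/21
  … 1 more
Group by Y:
  weight(Y=0) = 4/21
  weight(Y=1) = 1/9
  weight(Y=2) = 1/9
Total weight = 4/21 + 1/9 + 1/9 = 26/63
P(Y=0 | obs) = 4/21 / 26/63 = 6/13
P(Y=1 | obs) = 1/9 / 26/63 = 7/26
P(Y=2 | obs) = 1/9 / 26/63 = 7/26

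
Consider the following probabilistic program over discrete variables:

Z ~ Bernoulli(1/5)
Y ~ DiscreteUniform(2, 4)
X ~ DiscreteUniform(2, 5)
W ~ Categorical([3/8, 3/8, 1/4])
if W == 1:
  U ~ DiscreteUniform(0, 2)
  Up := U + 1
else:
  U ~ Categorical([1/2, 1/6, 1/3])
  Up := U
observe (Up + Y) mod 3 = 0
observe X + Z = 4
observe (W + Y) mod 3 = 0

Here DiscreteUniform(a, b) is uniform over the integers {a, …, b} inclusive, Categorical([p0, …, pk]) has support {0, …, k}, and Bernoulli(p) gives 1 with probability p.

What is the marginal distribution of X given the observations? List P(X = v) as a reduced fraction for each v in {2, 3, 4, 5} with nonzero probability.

Enumerate traces; 6 have nonzero weight after conditioning:
  (Z=0, Y=2, X=4, W=1, U=0) weight 1/120
  (Z=0, Y=3, X=4, W=0, U=0) weight 1/80
  (Z=0, Y=4, X=4, W=2, U=2) weight 1/180
  (Z=1, Y=2, X=3, W=1, U=0) weight 1/480
  (Z=1, Y=3, X=3, W=0, U=0) weight 1/320
  (Z=1, Y=4, X=3, W=2, U=2) weight 1/720
Group by X:
  weight(X=3) = 19/2880
  weight(X=4) = 19/720
Total weight = 19/2880 + 19/720 = 19/576
P(X=3 | obs) = 19/2880 / 19/576 = 1/5
P(X=4 | obs) = 19/720 / 19/576 = 4/5

P(X=3) = 1/5, P(X=4) = 4/5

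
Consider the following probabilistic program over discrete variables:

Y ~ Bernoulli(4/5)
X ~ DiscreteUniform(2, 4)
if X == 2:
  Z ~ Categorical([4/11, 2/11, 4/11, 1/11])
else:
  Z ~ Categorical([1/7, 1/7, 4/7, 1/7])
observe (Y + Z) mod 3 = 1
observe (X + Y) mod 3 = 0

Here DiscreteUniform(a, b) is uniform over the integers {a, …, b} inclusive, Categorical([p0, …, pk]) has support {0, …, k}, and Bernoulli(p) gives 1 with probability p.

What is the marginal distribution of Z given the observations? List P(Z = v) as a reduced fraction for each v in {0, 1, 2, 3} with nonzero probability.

Enumerate traces; 3 have nonzero weight after conditioning:
  (Y=0, X=3, Z=1) weight 1/105
  (Y=1, X=2, Z=0) weight 16/165
  (Y=1, X=2, Z=3) weight 4/165
Group by Z:
  weight(Z=0) = 16/165
  weight(Z=1) = 1/105
  weight(Z=3) = 4/165
Total weight = 16/165 + 1/105 + 4/165 = 151/1155
P(Z=0 | obs) = 16/165 / 151/1155 = 112/151
P(Z=1 | obs) = 1/105 / 151/1155 = 11/151
P(Z=3 | obs) = 4/165 / 151/1155 = 28/151

P(Z=0) = 112/151, P(Z=1) = 11/151, P(Z=3) = 28/151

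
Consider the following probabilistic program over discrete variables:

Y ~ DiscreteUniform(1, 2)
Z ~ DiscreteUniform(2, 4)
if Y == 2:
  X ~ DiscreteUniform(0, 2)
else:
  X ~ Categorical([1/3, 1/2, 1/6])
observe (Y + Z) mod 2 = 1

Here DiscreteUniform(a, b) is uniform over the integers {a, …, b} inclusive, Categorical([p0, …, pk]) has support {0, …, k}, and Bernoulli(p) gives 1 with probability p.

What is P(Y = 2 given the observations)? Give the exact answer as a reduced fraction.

P(Y = 2 | obs) = 1/3

Enumerate traces; 9 have nonzero weight after conditioning:
  (Y=1, Z=2, X=0) weight 1/18
  (Y=1, Z=2, X=1) weight 1/12
  (Y=1, Z=2, X=2) weight 1/36
  (Y=1, Z=4, X=0) weight 1/18
  (Y=1, Z=4, X=1) weight 1/12
  (Y=1, Z=4, X=2) weight 1/36
  (Y=2, Z=3, X=0) weight 1/18
  (Y=2, Z=3, X=1) weight 1/18
  … 1 more
Group by Y:
  weight(Y=1) = 1/3
  weight(Y=2) = 1/6
Total weight = 1/3 + 1/6 = 1/2
P(Y=1 | obs) = 1/3 / 1/2 = 2/3
P(Y=2 | obs) = 1/6 / 1/2 = 1/3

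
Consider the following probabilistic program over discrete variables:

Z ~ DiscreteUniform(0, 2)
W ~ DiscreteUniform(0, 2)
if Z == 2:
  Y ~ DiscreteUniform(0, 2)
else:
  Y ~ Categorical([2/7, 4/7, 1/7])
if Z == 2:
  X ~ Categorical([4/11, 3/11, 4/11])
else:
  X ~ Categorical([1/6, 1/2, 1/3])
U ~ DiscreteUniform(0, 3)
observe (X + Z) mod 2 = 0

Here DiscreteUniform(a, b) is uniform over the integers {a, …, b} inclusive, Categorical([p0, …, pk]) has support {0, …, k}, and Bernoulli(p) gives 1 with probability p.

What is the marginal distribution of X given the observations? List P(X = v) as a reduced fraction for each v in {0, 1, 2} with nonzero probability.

P(X=0) = 35/114, P(X=1) = 11/38, P(X=2) = 23/57

Enumerate traces; 180 have nonzero weight after conditioning:
  (Z=0, W=0, Y=0, X=0, U=0) weight 1/756
  (Z=0, W=0, Y=0, X=0, U=1) weight 1/756
  (Z=0, W=0, Y=0, X=0, U=2) weight 1/756
  (Z=0, W=0, Y=0, X=0, U=3) weight 1/756
  (Z=0, W=0, Y=0, X=2, U=0) weight 1/378
  (Z=0, W=0, Y=0, X=2, U=1) weight 1/378
  (Z=0, W=0, Y=0, X=2, U=2) weight 1/378
  (Z=0, W=0, Y=0, X=2, U=3) weight 1/378
  (Z=1, W=0, Y=0, X=1, U=0) weight 1/252
  … 171 more
Group by X:
  weight(X=0) = 35/198
  weight(X=1) = 1/6
  weight(X=2) = 23/99
Total weight = 35/198 + 1/6 + 23/99 = 19/33
P(X=0 | obs) = 35/198 / 19/33 = 35/114
P(X=1 | obs) = 1/6 / 19/33 = 11/38
P(X=2 | obs) = 23/99 / 19/33 = 23/57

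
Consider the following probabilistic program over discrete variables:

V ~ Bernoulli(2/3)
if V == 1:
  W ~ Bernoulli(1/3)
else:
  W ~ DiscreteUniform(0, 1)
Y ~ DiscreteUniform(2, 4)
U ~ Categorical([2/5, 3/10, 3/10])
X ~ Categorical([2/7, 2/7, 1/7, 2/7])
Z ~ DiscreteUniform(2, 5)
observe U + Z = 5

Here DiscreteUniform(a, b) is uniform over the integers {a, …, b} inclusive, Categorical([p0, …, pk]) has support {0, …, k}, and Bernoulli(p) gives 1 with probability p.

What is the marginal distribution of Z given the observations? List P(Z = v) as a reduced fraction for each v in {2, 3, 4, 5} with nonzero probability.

P(Z=3) = 3/10, P(Z=4) = 3/10, P(Z=5) = 2/5

Enumerate traces; 144 have nonzero weight after conditioning:
  (V=0, W=0, Y=2, U=0, X=0, Z=5) weight 1/630
  (V=0, W=0, Y=2, U=0, X=1, Z=5) weight 1/630
  (V=0, W=0, Y=2, U=0, X=2, Z=5) weight 1/1260
  (V=0, W=0, Y=2, U=0, X=3, Z=5) weight 1/630
  (V=0, W=0, Y=2, U=1, X=0, Z=4) weight 1/840
  (V=0, W=0, Y=2, U=1, X=1, Z=4) weight 1/840
  (V=0, W=0, Y=2, U=1, X=2, Z=4) weight 1/1680
  (V=0, W=0, Y=2, U=1, X=3, Z=4) weight 1/840
  (V=0, W=0, Y=2, U=2, X=0, Z=3) weight 1/840
  … 135 more
Group by Z:
  weight(Z=3) = 3/40
  weight(Z=4) = 3/40
  weight(Z=5) = 1/10
Total weight = 3/40 + 3/40 + 1/10 = 1/4
P(Z=3 | obs) = 3/40 / 1/4 = 3/10
P(Z=4 | obs) = 3/40 / 1/4 = 3/10
P(Z=5 | obs) = 1/10 / 1/4 = 2/5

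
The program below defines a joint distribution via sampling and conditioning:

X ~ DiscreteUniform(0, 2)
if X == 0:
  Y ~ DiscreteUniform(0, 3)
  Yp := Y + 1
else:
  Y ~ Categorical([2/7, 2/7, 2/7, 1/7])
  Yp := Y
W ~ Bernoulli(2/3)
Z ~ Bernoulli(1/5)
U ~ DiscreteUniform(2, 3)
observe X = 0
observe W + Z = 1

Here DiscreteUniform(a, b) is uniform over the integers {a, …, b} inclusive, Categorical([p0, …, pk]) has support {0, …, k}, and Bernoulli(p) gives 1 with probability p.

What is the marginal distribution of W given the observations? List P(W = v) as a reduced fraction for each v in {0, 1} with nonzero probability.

P(W=0) = 1/9, P(W=1) = 8/9

Enumerate traces; 16 have nonzero weight after conditioning:
  (X=0, Y=0, W=0, Z=1, U=2) weight 1/360
  (X=0, Y=0, W=0, Z=1, U=3) weight 1/360
  (X=0, Y=0, W=1, Z=0, U=2) weight 1/45
  (X=0, Y=0, W=1, Z=0, U=3) weight 1/45
  (X=0, Y=1, W=0, Z=1, U=2) weight 1/360
  (X=0, Y=1, W=0, Z=1, U=3) weight 1/360
  (X=0, Y=1, W=1, Z=0, U=2) weight 1/45
  (X=0, Y=1, W=1, Z=0, U=3) weight 1/45
  … 8 more
Group by W:
  weight(W=0) = 1/45
  weight(W=1) = 8/45
Total weight = 1/45 + 8/45 = 1/5
P(W=0 | obs) = 1/45 / 1/5 = 1/9
P(W=1 | obs) = 8/45 / 1/5 = 8/9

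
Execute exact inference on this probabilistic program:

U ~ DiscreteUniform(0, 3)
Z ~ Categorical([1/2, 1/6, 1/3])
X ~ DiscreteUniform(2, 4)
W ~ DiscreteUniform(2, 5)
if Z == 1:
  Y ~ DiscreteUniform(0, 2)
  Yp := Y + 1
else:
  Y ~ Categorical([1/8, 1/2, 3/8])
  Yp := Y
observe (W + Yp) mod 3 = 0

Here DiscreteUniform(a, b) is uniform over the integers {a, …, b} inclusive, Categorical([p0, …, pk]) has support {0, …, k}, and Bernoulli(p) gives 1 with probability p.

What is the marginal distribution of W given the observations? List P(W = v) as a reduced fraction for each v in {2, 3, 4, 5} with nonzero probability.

P(W=2) = 17/53, P(W=3) = 23/212, P(W=4) = 1/4, P(W=5) = 17/53

Enumerate traces; 144 have nonzero weight after conditioning:
  (U=0, Z=0, X=2, W=2, Y=1) weight 1/192
  (U=0, Z=0, X=2, W=3, Y=0) weight 1/768
  (U=0, Z=0, X=2, W=4, Y=2) weight 1/256
  (U=0, Z=0, X=2, W=5, Y=1) weight 1/192
  (U=0, Z=0, X=3, W=2, Y=1) weight 1/192
  (U=0, Z=0, X=3, W=3, Y=0) weight 1/768
  (U=0, Z=0, X=3, W=4, Y=2) weight 1/256
  (U=0, Z=0, X=3, W=5, Y=1) weight 1/192
  … 136 more
Group by W:
  weight(W=2) = 17/144
  weight(W=3) = 23/576
  weight(W=4) = 53/576
  weight(W=5) = 17/144
Total weight = 17/144 + 23/576 + 53/576 + 17/144 = 53/144
P(W=2 | obs) = 17/144 / 53/144 = 17/53
P(W=3 | obs) = 23/576 / 53/144 = 23/212
P(W=4 | obs) = 53/576 / 53/144 = 1/4
P(W=5 | obs) = 17/144 / 53/144 = 17/53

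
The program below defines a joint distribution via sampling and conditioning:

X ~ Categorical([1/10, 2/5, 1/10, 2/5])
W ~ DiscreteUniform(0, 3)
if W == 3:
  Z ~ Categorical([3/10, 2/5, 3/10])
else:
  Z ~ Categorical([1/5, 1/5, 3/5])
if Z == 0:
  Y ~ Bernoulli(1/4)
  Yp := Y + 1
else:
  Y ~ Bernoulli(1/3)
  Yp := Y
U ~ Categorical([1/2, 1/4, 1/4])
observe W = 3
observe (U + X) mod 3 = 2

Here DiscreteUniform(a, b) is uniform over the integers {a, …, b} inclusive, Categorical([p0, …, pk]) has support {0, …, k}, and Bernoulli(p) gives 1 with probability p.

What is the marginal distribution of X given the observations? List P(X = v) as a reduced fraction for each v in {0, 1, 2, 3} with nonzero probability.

P(X=0) = 1/11, P(X=1) = 4/11, P(X=2) = 2/11, P(X=3) = 4/11

Enumerate traces; 24 have nonzero weight after conditioning:
  (X=0, W=3, Z=0, Y=0, U=2) weight 9/6400
  (X=0, W=3, Z=0, Y=1, U=2) weight 3/6400
  (X=0, W=3, Z=1, Y=0, U=2) weight 1/600
  (X=0, W=3, Z=1, Y=1, U=2) weight 1/1200
  (X=0, W=3, Z=2, Y=0, U=2) weight 1/800
  (X=0, W=3, Z=2, Y=1, U=2) weight 1/1600
  (X=1, W=3, Z=0, Y=0, U=1) weight 9/1600
  (X=1, W=3, Z=0, Y=1, U=1) weight 3/1600
  (X=2, W=3, Z=0, Y=0, U=0) weight 9/3200
  (X=3, W=3, Z=0, Y=0, U=2) weight 9/1600
  … 14 more
Group by X:
  weight(X=0) = 1/160
  weight(X=1) = 1/40
  weight(X=2) = 1/80
  weight(X=3) = 1/40
Total weight = 1/160 + 1/40 + 1/80 + 1/40 = 11/160
P(X=0 | obs) = 1/160 / 11/160 = 1/11
P(X=1 | obs) = 1/40 / 11/160 = 4/11
P(X=2 | obs) = 1/80 / 11/160 = 2/11
P(X=3 | obs) = 1/40 / 11/160 = 4/11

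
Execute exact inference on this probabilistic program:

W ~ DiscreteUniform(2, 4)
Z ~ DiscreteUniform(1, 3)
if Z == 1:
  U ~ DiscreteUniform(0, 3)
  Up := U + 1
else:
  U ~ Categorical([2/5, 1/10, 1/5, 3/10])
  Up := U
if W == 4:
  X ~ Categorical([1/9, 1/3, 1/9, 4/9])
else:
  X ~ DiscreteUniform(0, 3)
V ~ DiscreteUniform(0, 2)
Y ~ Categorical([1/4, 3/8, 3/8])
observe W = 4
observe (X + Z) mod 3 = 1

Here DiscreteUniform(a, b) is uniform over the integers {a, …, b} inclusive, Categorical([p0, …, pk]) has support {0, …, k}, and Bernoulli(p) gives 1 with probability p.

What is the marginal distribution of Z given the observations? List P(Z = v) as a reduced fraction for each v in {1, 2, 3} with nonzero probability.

Enumerate traces; 144 have nonzero weight after conditioning:
  (W=4, Z=1, U=0, X=0, V=0, Y=0) weight 1/3888
  (W=4, Z=1, U=0, X=0, V=0, Y=1) weight 1/2592
  (W=4, Z=1, U=0, X=0, V=0, Y=2) weight 1/2592
  (W=4, Z=1, U=0, X=0, V=1, Y=0) weight 1/3888
  (W=4, Z=1, U=0, X=0, V=1, Y=1) weight 1/2592
  (W=4, Z=1, U=0, X=0, V=1, Y=2) weight 1/2592
  (W=4, Z=1, U=0, X=0, V=2, Y=0) weight 1/3888
  (W=4, Z=1, U=0, X=0, V=2, Y=1) weight 1/2592
  (W=4, Z=2, U=0, X=2, V=0, Y=0) weight 1/2430
  (W=4, Z=3, U=0, X=1, V=0, Y=0) weight 1/810
  … 134 more
Group by Z:
  weight(Z=1) = 5/81
  weight(Z=2) = 1/81
  weight(Z=3) = 1/27
Total weight = 5/81 + 1/81 + 1/27 = 1/9
P(Z=1 | obs) = 5/81 / 1/9 = 5/9
P(Z=2 | obs) = 1/81 / 1/9 = 1/9
P(Z=3 | obs) = 1/27 / 1/9 = 1/3

P(Z=1) = 5/9, P(Z=2) = 1/9, P(Z=3) = 1/3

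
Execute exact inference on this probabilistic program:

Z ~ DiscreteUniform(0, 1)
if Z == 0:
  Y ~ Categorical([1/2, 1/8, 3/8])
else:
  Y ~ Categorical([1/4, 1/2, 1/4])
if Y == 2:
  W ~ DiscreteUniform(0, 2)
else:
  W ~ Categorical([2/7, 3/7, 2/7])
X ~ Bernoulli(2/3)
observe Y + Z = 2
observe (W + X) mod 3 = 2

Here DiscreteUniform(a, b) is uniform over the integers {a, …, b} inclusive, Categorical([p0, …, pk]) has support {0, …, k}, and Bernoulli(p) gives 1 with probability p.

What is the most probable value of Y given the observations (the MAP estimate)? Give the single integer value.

Enumerate traces; 4 have nonzero weight after conditioning:
  (Z=0, Y=2, W=1, X=1) weight 1/24
  (Z=0, Y=2, W=2, X=0) weight 1/48
  (Z=1, Y=1, W=1, X=1) weight 1/14
  (Z=1, Y=1, W=2, X=0) weight 1/42
Group by Y:
  weight(Y=1) = 2/21
  weight(Y=2) = 1/16
Total weight = 2/21 + 1/16 = 53/336
P(Y=1 | obs) = 2/21 / 53/336 = 32/53
P(Y=2 | obs) = 1/16 / 53/336 = 21/53
argmax = 1

argmax_v P(Y = v | obs) = 1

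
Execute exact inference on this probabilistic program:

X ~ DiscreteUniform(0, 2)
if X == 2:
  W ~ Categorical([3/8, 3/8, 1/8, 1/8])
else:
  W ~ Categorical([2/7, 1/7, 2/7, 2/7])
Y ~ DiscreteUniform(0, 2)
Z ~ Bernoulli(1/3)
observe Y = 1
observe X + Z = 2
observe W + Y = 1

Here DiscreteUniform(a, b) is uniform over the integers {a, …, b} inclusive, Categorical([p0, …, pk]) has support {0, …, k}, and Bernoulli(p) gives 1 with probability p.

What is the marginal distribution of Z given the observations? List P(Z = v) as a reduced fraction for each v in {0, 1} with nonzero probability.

Enumerate traces; 2 have nonzero weight after conditioning:
  (X=1, W=0, Y=1, Z=1) weight 2/189
  (X=2, W=0, Y=1, Z=0) weight 1/36
Group by Z:
  weight(Z=0) = 1/36
  weight(Z=1) = 2/189
Total weight = 1/36 + 2/189 = 29/756
P(Z=0 | obs) = 1/36 / 29/756 = 21/29
P(Z=1 | obs) = 2/189 / 29/756 = 8/29

P(Z=0) = 21/29, P(Z=1) = 8/29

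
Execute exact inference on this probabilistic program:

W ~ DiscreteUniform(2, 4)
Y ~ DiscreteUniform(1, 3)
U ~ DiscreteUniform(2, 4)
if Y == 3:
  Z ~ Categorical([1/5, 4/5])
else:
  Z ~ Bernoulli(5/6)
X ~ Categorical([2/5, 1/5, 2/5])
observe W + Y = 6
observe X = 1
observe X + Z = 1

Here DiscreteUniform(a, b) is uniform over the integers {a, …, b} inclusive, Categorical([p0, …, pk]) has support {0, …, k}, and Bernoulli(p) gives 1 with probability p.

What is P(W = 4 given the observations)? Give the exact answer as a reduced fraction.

P(W = 4 | obs) = 5/11

Enumerate traces; 6 have nonzero weight after conditioning:
  (W=3, Y=3, U=2, Z=0, X=1) weight 1/675
  (W=3, Y=3, U=3, Z=0, X=1) weight 1/675
  (W=3, Y=3, U=4, Z=0, X=1) weight 1/675
  (W=4, Y=2, U=2, Z=0, X=1) weight 1/810
  (W=4, Y=2, U=3, Z=0, X=1) weight 1/810
  (W=4, Y=2, U=4, Z=0, X=1) weight 1/810
Group by W:
  weight(W=3) = 1/225
  weight(W=4) = 1/270
Total weight = 1/225 + 1/270 = 11/1350
P(W=3 | obs) = 1/225 / 11/1350 = 6/11
P(W=4 | obs) = 1/270 / 11/1350 = 5/11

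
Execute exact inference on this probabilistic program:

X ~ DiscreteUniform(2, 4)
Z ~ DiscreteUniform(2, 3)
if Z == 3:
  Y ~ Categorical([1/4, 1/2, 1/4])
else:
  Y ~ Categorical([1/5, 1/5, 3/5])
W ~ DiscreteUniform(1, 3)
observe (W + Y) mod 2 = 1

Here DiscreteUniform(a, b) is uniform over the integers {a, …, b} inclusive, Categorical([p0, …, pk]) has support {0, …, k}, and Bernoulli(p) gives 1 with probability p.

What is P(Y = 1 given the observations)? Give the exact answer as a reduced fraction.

Enumerate traces; 30 have nonzero weight after conditioning:
  (X=2, Z=2, Y=0, W=1) weight 1/90
  (X=2, Z=2, Y=0, W=3) weight 1/90
  (X=2, Z=2, Y=1, W=2) weight 1/90
  (X=2, Z=2, Y=2, W=1) weight 1/30
  (X=2, Z=2, Y=2, W=3) weight 1/30
  (X=2, Z=3, Y=0, W=1) weight 1/72
  (X=2, Z=3, Y=0, W=3) weight 1/72
  (X=2, Z=3, Y=1, W=2) weight 1/36
  … 22 more
Group by Y:
  weight(Y=0) = 3/20
  weight(Y=1) = 7/60
  weight(Y=2) = 17/60
Total weight = 3/20 + 7/60 + 17/60 = 11/20
P(Y=0 | obs) = 3/20 / 11/20 = 3/11
P(Y=1 | obs) = 7/60 / 11/20 = 7/33
P(Y=2 | obs) = 17/60 / 11/20 = 17/33

P(Y = 1 | obs) = 7/33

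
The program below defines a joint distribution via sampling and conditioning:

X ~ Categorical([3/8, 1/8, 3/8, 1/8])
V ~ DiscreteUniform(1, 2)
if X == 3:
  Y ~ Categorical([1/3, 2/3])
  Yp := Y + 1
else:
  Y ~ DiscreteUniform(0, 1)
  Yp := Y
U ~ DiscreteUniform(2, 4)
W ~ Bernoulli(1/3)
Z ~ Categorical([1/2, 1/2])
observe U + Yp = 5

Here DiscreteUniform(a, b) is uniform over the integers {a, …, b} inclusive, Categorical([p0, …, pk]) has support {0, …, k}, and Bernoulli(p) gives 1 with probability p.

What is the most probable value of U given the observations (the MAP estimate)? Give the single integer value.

argmax_v P(U = v | obs) = 4

Enumerate traces; 40 have nonzero weight after conditioning:
  (X=0, V=1, Y=1, U=4, W=0, Z=0) weight 1/96
  (X=0, V=1, Y=1, U=4, W=0, Z=1) weight 1/96
  (X=0, V=1, Y=1, U=4, W=1, Z=0) weight 1/192
  (X=0, V=1, Y=1, U=4, W=1, Z=1) weight 1/192
  (X=0, V=2, Y=1, U=4, W=0, Z=0) weight 1/96
  (X=0, V=2, Y=1, U=4, W=0, Z=1) weight 1/96
  (X=0, V=2, Y=1, U=4, W=1, Z=0) weight 1/192
  (X=0, V=2, Y=1, U=4, W=1, Z=1) weight 1/192
  (X=3, V=1, Y=1, U=3, W=0, Z=0) weight 1/216
  … 31 more
Group by U:
  weight(U=3) = 1/36
  weight(U=4) = 23/144
Total weight = 1/36 + 23/144 = 3/16
P(U=3 | obs) = 1/36 / 3/16 = 4/27
P(U=4 | obs) = 23/144 / 3/16 = 23/27
argmax = 4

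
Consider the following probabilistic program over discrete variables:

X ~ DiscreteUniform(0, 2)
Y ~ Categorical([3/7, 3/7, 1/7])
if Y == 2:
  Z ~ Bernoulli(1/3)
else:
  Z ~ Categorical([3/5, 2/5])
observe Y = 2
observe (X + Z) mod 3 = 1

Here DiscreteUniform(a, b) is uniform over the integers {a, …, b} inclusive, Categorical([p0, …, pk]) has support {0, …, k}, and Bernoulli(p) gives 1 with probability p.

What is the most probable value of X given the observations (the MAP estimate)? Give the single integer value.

Enumerate traces; 2 have nonzero weight after conditioning:
  (X=0, Y=2, Z=1) weight 1/63
  (X=1, Y=2, Z=0) weight 2/63
Group by X:
  weight(X=0) = 1/63
  weight(X=1) = 2/63
Total weight = 1/63 + 2/63 = 1/21
P(X=0 | obs) = 1/63 / 1/21 = 1/3
P(X=1 | obs) = 2/63 / 1/21 = 2/3
argmax = 1

argmax_v P(X = v | obs) = 1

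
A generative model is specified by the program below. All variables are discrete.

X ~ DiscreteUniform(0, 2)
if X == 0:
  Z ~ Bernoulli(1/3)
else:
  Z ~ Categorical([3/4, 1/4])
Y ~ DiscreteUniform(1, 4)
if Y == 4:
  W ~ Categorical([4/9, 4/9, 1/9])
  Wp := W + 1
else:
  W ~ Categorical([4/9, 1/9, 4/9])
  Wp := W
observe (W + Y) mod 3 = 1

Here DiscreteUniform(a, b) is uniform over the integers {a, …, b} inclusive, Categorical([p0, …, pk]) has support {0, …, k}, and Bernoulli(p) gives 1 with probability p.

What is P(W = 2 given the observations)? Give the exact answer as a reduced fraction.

P(W = 2 | obs) = 4/13

Enumerate traces; 24 have nonzero weight after conditioning:
  (X=0, Z=0, Y=1, W=0) weight 2/81
  (X=0, Z=0, Y=2, W=2) weight 2/81
  (X=0, Z=0, Y=3, W=1) weight 1/162
  (X=0, Z=0, Y=4, W=0) weight 2/81
  (X=0, Z=1, Y=1, W=0) weight 1/81
  (X=0, Z=1, Y=2, W=2) weight 1/81
  (X=0, Z=1, Y=3, W=1) weight 1/324
  (X=0, Z=1, Y=4, W=0) weight 1/81
  … 16 more
Group by W:
  weight(W=0) = 2/9
  weight(W=1) = 1/36
  weight(W=2) = 1/9
Total weight = 2/9 + 1/36 + 1/9 = 13/36
P(W=0 | obs) = 2/9 / 13/36 = 8/13
P(W=1 | obs) = 1/36 / 13/36 = 1/13
P(W=2 | obs) = 1/9 / 13/36 = 4/13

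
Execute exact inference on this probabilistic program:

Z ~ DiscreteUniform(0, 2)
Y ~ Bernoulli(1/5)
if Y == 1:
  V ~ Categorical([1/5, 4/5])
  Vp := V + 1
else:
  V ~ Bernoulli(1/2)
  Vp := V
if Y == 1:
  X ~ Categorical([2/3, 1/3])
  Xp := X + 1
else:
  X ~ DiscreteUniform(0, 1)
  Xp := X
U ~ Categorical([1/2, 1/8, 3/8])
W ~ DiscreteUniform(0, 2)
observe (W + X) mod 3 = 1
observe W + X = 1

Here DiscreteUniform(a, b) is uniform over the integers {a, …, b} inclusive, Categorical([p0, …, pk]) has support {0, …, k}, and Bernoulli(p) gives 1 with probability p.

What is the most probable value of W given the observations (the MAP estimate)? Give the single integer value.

argmax_v P(W = v | obs) = 1

Enumerate traces; 72 have nonzero weight after conditioning:
  (Z=0, Y=0, V=0, X=0, U=0, W=1) weight 1/90
  (Z=0, Y=0, V=0, X=0, U=1, W=1) weight 1/360
  (Z=0, Y=0, V=0, X=0, U=2, W=1) weight 1/120
  (Z=0, Y=0, V=0, X=1, U=0, W=0) weight 1/90
  (Z=0, Y=0, V=0, X=1, U=1, W=0) weight 1/360
  (Z=0, Y=0, V=0, X=1, U=2, W=0) weight 1/120
  (Z=0, Y=0, V=1, X=0, U=0, W=1) weight 1/90
  (Z=0, Y=0, V=1, X=0, U=1, W=1) weight 1/360
  … 64 more
Group by W:
  weight(W=0) = 7/45
  weight(W=1) = 8/45
Total weight = 7/45 + 8/45 = 1/3
P(W=0 | obs) = 7/45 / 1/3 = 7/15
P(W=1 | obs) = 8/45 / 1/3 = 8/15
argmax = 1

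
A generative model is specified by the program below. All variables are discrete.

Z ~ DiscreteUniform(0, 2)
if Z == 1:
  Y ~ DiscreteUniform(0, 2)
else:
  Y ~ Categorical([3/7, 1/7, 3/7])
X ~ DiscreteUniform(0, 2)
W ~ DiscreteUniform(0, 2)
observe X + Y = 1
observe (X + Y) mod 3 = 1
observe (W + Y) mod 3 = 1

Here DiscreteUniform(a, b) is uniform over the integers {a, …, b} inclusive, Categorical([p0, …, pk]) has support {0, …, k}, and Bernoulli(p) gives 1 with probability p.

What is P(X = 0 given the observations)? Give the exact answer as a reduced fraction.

Enumerate traces; 6 have nonzero weight after conditioning:
  (Z=0, Y=0, X=1, W=1) weight 1/63
  (Z=0, Y=1, X=0, W=0) weight 1/189
  (Z=1, Y=0, X=1, W=1) weight 1/81
  (Z=1, Y=1, X=0, W=0) weight 1/81
  (Z=2, Y=0, X=1, W=1) weight 1/63
  (Z=2, Y=1, X=0, W=0) weight 1/189
Group by X:
  weight(X=0) = 13/567
  weight(X=1) = 25/567
Total weight = 13/567 + 25/567 = 38/567
P(X=0 | obs) = 13/567 / 38/567 = 13/38
P(X=1 | obs) = 25/567 / 38/567 = 25/38

P(X = 0 | obs) = 13/38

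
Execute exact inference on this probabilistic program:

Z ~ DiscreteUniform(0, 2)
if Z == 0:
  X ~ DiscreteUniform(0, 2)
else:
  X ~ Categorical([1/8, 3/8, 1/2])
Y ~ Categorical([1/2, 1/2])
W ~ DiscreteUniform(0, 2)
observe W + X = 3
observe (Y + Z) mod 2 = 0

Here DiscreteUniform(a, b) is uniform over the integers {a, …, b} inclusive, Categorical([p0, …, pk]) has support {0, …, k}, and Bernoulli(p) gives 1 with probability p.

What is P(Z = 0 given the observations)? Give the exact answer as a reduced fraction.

P(Z = 0 | obs) = 8/29

Enumerate traces; 6 have nonzero weight after conditioning:
  (Z=0, X=1, Y=0, W=2) weight 1/54
  (Z=0, X=2, Y=0, W=1) weight 1/54
  (Z=1, X=1, Y=1, W=2) weight 1/48
  (Z=1, X=2, Y=1, W=1) weight 1/36
  (Z=2, X=1, Y=0, W=2) weight 1/48
  (Z=2, X=2, Y=0, W=1) weight 1/36
Group by Z:
  weight(Z=0) = 1/27
  weight(Z=1) = 7/144
  weight(Z=2) = 7/144
Total weight = 1/27 + 7/144 + 7/144 = 29/216
P(Z=0 | obs) = 1/27 / 29/216 = 8/29
P(Z=1 | obs) = 7/144 / 29/216 = 21/58
P(Z=2 | obs) = 7/144 / 29/216 = 21/58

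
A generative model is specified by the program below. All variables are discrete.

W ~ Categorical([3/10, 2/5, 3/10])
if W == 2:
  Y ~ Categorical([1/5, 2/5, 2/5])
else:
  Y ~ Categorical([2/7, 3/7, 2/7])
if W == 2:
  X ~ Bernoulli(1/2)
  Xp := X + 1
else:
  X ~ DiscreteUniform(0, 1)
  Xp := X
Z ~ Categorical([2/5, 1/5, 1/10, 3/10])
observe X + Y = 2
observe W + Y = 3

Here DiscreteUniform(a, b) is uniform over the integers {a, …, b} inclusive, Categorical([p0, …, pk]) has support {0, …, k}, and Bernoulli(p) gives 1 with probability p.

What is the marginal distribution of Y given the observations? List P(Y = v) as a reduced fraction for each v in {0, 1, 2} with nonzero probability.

Enumerate traces; 8 have nonzero weight after conditioning:
  (W=1, Y=2, X=0, Z=0) weight 4/175
  (W=1, Y=2, X=0, Z=1) weight 2/175
  (W=1, Y=2, X=0, Z=2) weight 1/175
  (W=1, Y=2, X=0, Z=3) weight 3/175
  (W=2, Y=1, X=1, Z=0) weight 3/125
  (W=2, Y=1, X=1, Z=1) weight 3/250
  (W=2, Y=1, X=1, Z=2) weight 3/500
  (W=2, Y=1, X=1, Z=3) weight 9/500
Group by Y:
  weight(Y=1) = 3/50
  weight(Y=2) = 2/35
Total weight = 3/50 + 2/35 = 41/350
P(Y=1 | obs) = 3/50 / 41/350 = 21/41
P(Y=2 | obs) = 2/35 / 41/350 = 20/41

P(Y=1) = 21/41, P(Y=2) = 20/41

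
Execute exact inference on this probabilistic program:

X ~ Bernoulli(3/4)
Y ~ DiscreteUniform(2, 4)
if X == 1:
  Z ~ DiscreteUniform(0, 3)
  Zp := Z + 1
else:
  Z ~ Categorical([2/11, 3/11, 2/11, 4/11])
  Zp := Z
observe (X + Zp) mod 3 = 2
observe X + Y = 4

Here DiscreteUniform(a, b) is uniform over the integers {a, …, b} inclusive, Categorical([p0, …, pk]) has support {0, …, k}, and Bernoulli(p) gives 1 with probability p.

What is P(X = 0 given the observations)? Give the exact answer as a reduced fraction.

Enumerate traces; 3 have nonzero weight after conditioning:
  (X=0, Y=4, Z=2) weight 1/66
  (X=1, Y=3, Z=0) weight 1/16
  (X=1, Y=3, Z=3) weight 1/16
Group by X:
  weight(X=0) = 1/66
  weight(X=1) = 1/8
Total weight = 1/66 + 1/8 = 37/264
P(X=0 | obs) = 1/66 / 37/264 = 4/37
P(X=1 | obs) = 1/8 / 37/264 = 33/37

P(X = 0 | obs) = 4/37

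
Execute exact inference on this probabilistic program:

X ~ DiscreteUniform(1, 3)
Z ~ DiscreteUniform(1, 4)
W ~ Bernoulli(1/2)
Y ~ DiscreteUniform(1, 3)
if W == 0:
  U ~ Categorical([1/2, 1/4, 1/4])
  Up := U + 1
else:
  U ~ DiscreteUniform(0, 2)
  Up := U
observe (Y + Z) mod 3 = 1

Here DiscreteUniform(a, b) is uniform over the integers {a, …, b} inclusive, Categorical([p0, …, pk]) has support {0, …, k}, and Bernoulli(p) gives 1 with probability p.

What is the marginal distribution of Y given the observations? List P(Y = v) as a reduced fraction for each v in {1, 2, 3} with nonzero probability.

P(Y=1) = 1/4, P(Y=2) = 1/4, P(Y=3) = 1/2

Enumerate traces; 72 have nonzero weight after conditioning:
  (X=1, Z=1, W=0, Y=3, U=0) weight 1/144
  (X=1, Z=1, W=0, Y=3, U=1) weight 1/288
  (X=1, Z=1, W=0, Y=3, U=2) weight 1/288
  (X=1, Z=1, W=1, Y=3, U=0) weight 1/216
  (X=1, Z=1, W=1, Y=3, U=1) weight 1/216
  (X=1, Z=1, W=1, Y=3, U=2) weight 1/216
  (X=1, Z=2, W=0, Y=2, U=0) weight 1/144
  (X=1, Z=2, W=0, Y=2, U=1) weight 1/288
  (X=1, Z=3, W=0, Y=1, U=0) weight 1/144
  … 63 more
Group by Y:
  weight(Y=1) = 1/12
  weight(Y=2) = 1/12
  weight(Y=3) = 1/6
Total weight = 1/12 + 1/12 + 1/6 = 1/3
P(Y=1 | obs) = 1/12 / 1/3 = 1/4
P(Y=2 | obs) = 1/12 / 1/3 = 1/4
P(Y=3 | obs) = 1/6 / 1/3 = 1/2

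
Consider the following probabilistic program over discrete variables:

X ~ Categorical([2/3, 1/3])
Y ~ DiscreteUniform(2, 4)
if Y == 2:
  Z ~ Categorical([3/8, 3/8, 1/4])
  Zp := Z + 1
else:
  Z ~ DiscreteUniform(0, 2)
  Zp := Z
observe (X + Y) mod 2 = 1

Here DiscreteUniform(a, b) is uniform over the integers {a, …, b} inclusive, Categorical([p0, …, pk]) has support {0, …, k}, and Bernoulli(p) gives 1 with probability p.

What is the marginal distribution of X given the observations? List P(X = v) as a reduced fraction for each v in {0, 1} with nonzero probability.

Enumerate traces; 9 have nonzero weight after conditioning:
  (X=0, Y=3, Z=0) weight 2/27
  (X=0, Y=3, Z=1) weight 2/27
  (X=0, Y=3, Z=2) weight 2/27
  (X=1, Y=2, Z=0) weight 1/24
  (X=1, Y=2, Z=1) weight 1/24
  (X=1, Y=2, Z=2) weight 1/36
  (X=1, Y=4, Z=0) weight 1/27
  (X=1, Y=4, Z=1) weight 1/27
  … 1 more
Group by X:
  weight(X=0) = 2/9
  weight(X=1) = 2/9
Total weight = 2/9 + 2/9 = 4/9
P(X=0 | obs) = 2/9 / 4/9 = 1/2
P(X=1 | obs) = 2/9 / 4/9 = 1/2

P(X=0) = 1/2, P(X=1) = 1/2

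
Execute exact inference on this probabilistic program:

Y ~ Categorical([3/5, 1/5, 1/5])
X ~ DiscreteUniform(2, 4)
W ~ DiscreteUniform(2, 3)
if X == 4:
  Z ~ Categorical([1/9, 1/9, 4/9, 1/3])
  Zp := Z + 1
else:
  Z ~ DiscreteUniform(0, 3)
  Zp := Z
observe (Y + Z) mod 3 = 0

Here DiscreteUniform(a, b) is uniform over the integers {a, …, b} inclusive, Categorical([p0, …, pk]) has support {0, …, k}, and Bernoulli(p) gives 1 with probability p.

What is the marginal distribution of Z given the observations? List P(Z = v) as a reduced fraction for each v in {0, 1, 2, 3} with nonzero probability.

P(Z=0) = 33/106, P(Z=1) = 11/106, P(Z=2) = 17/106, P(Z=3) = 45/106

Enumerate traces; 24 have nonzero weight after conditioning:
  (Y=0, X=2, W=2, Z=0) weight 1/40
  (Y=0, X=2, W=2, Z=3) weight 1/40
  (Y=0, X=2, W=3, Z=0) weight 1/40
  (Y=0, X=2, W=3, Z=3) weight 1/40
  (Y=0, X=3, W=2, Z=0) weight 1/40
  (Y=0, X=3, W=2, Z=3) weight 1/40
  (Y=0, X=3, W=3, Z=0) weight 1/40
  (Y=0, X=3, W=3, Z=3) weight 1/40
  (Y=1, X=2, W=2, Z=2) weight 1/120
  (Y=2, X=2, W=2, Z=1) weight 1/120
  … 14 more
Group by Z:
  weight(Z=0) = 11/90
  weight(Z=1) = 11/270
  weight(Z=2) = 17/270
  weight(Z=3) = 1/6
Total weight = 11/90 + 11/270 + 17/270 + 1/6 = 53/135
P(Z=0 | obs) = 11/90 / 53/135 = 33/106
P(Z=1 | obs) = 11/270 / 53/135 = 11/106
P(Z=2 | obs) = 17/270 / 53/135 = 17/106
P(Z=3 | obs) = 1/6 / 53/135 = 45/106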